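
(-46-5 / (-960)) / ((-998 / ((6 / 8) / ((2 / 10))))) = 44155 / 255488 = 0.17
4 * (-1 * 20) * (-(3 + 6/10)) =288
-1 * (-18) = 18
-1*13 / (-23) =13 / 23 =0.57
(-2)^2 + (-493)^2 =243053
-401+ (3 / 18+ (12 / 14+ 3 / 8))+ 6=-66125 / 168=-393.60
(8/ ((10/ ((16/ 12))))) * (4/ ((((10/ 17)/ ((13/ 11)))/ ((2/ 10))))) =7072/ 4125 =1.71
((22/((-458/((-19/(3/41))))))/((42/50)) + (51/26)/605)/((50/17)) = 57298415459/11346835500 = 5.05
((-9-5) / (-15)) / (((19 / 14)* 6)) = 98 / 855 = 0.11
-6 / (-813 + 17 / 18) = 108 / 14617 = 0.01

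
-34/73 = -0.47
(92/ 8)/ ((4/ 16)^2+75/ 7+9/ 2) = 1288/ 1711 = 0.75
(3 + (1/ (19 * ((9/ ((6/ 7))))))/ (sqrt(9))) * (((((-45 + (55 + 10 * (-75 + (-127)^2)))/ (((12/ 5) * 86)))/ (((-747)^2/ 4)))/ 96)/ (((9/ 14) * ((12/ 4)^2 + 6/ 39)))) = 986727625/ 33304593066192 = 0.00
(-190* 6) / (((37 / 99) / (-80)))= 9028800 / 37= 244021.62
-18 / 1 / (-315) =0.06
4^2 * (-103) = -1648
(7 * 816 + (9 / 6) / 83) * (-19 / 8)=-18015705 / 1328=-13566.04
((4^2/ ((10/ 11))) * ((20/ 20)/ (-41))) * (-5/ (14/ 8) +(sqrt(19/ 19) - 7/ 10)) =7876/ 7175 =1.10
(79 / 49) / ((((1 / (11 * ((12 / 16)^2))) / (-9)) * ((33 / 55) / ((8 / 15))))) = -7821 / 98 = -79.81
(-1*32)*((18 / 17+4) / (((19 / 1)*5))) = -2752 / 1615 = -1.70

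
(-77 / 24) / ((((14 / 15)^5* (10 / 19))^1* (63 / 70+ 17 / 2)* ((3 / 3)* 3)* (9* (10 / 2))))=-391875 / 57777664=-0.01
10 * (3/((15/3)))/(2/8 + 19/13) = 312/89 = 3.51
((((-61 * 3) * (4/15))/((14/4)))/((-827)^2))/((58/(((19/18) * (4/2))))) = -4636/6247691415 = -0.00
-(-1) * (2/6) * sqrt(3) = sqrt(3)/3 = 0.58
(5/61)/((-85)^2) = 1/88145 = 0.00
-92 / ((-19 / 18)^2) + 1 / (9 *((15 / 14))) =-4019026 / 48735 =-82.47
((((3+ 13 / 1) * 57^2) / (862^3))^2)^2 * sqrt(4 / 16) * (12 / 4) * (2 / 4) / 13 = 1337149885344012 / 534159054182702092298485113881293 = 0.00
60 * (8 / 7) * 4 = 1920 / 7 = 274.29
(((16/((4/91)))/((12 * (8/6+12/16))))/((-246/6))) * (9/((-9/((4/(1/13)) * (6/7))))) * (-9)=-146016/1025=-142.45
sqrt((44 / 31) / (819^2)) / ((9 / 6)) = 4 * sqrt(341) / 76167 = 0.00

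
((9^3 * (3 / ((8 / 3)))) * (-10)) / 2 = -32805 / 8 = -4100.62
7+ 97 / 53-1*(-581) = 31261 / 53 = 589.83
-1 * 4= -4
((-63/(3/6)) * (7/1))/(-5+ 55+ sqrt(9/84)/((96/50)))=-37933056/2150375+ 28224 * sqrt(21)/2150375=-17.58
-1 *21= -21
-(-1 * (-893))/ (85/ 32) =-28576/ 85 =-336.19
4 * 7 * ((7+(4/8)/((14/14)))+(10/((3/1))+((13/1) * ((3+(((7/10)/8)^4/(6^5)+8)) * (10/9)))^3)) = 661387413553037074415852799880598946584179/5888655348399321787662336000000000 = 112315524.41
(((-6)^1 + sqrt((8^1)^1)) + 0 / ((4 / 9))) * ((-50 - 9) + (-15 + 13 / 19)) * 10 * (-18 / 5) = -300888 / 19 + 100296 * sqrt(2) / 19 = -8370.95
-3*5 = -15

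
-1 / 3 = -0.33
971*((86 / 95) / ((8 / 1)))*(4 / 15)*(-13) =-542789 / 1425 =-380.90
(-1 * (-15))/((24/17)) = 10.62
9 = 9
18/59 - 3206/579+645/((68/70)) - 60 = 695419247/1161474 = 598.74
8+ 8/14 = 60/7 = 8.57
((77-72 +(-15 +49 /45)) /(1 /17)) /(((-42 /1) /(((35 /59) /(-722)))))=-0.00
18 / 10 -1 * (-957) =4794 / 5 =958.80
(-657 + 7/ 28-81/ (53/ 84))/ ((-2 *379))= 166447/ 160696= 1.04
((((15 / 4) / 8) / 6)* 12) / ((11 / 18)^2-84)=-243 / 21676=-0.01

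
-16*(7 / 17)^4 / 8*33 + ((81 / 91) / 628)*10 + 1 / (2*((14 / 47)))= -976443991 / 4773058108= -0.20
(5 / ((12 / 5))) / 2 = 25 / 24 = 1.04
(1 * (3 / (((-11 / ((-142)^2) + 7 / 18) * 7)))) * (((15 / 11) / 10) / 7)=816642 / 37986025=0.02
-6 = -6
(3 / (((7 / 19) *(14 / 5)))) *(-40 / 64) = -1.82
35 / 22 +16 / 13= 807 / 286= 2.82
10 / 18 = 5 / 9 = 0.56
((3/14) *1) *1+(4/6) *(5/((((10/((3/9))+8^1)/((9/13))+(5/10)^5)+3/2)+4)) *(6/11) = 654873/2679754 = 0.24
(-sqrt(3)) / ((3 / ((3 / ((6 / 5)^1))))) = -5 * sqrt(3) / 6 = -1.44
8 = 8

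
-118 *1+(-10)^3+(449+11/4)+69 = -2389/4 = -597.25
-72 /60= -6 /5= -1.20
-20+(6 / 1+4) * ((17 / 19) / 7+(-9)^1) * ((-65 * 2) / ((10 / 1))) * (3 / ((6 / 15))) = 8630.38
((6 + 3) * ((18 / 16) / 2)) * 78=3159 / 8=394.88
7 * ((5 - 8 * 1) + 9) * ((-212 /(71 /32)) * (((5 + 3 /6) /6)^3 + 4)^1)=-12232612 /639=-19143.37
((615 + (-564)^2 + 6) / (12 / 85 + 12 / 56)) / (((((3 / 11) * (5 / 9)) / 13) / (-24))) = -86777715024 / 47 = -1846334362.21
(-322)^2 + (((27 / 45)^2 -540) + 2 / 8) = 10314461 / 100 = 103144.61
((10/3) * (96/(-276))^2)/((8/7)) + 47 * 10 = 746450/1587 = 470.35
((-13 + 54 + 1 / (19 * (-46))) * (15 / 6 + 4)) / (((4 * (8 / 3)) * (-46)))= -1397487 / 2573056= -0.54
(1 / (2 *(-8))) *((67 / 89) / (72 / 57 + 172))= -1273 / 4687808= -0.00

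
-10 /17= -0.59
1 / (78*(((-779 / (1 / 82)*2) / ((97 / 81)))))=-97 / 807162408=-0.00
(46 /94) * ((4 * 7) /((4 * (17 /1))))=161 /799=0.20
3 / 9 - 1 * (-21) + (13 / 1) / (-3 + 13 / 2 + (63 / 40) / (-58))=606128 / 24171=25.08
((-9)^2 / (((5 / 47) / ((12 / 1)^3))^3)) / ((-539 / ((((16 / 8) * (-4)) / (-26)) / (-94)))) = 1846468677206016 / 875875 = 2108141775.03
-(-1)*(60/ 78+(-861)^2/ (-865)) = -9628523/ 11245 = -856.25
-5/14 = -0.36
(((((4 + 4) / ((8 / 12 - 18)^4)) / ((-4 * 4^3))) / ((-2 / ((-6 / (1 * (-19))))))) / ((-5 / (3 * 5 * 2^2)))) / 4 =-729 / 4445462528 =-0.00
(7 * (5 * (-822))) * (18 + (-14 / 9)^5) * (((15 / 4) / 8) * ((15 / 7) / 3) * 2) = -4495809125 / 26244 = -171308.08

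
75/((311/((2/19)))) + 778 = 4597352/5909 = 778.03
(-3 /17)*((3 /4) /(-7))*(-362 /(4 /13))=-21177 /952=-22.24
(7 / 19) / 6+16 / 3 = 205 / 38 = 5.39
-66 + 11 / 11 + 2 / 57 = -3703 / 57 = -64.96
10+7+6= 23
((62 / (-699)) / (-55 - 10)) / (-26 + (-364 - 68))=-0.00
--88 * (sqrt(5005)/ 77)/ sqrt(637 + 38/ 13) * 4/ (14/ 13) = 2704 * sqrt(3202815)/ 407631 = 11.87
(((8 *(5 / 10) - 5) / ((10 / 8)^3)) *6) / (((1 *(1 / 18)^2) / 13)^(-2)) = -8 / 46200375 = -0.00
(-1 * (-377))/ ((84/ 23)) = 103.23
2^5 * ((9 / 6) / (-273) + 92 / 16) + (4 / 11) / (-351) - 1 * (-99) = 7643861 / 27027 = 282.82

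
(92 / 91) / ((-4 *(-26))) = 23 / 2366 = 0.01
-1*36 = -36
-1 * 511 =-511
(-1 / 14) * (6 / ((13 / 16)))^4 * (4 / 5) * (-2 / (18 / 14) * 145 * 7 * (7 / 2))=26820476928 / 28561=939059.45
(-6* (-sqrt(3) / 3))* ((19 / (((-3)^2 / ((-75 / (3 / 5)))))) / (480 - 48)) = -2375* sqrt(3) / 1944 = -2.12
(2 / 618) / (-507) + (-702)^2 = 77204153051 / 156663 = 492804.00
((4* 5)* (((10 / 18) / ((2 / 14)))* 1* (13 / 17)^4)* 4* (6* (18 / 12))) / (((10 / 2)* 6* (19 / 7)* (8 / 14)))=97964230 / 4760697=20.58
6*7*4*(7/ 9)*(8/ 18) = 1568/ 27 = 58.07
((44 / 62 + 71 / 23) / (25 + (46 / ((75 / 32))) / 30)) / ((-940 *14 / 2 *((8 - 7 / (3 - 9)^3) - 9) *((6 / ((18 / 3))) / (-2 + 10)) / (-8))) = -0.00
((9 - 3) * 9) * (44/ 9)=264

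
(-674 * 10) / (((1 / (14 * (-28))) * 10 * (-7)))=-37744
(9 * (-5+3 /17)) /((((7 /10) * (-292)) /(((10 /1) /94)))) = 0.02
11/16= 0.69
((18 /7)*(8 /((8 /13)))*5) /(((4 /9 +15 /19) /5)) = 1000350 /1477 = 677.29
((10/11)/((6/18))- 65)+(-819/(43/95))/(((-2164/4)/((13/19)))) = -15349570/255893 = -59.98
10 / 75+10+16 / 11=1912 / 165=11.59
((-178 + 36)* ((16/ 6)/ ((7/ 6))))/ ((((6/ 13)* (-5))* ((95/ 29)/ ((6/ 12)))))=214136/ 9975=21.47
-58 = -58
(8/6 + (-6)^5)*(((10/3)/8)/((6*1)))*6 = -29155/9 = -3239.44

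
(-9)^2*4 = 324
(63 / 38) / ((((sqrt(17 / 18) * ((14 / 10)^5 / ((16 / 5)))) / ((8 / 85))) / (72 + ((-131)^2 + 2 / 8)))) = 3722382000 * sqrt(34) / 13183891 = 1646.33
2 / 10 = 1 / 5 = 0.20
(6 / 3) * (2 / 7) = 0.57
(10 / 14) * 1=5 / 7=0.71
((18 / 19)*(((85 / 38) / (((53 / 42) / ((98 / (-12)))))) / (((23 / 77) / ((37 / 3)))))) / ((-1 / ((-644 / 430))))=-697725798 / 822719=-848.07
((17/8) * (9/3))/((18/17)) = 289/48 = 6.02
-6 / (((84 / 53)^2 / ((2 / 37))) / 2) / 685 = -2809 / 7451430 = -0.00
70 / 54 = 35 / 27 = 1.30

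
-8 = -8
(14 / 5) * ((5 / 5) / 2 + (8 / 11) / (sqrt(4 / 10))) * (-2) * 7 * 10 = -1568 * sqrt(10) / 11 - 196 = -646.77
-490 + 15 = -475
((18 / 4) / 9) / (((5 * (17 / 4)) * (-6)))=-1 / 255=-0.00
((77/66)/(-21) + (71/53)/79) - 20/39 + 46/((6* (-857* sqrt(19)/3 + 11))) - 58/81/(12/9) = -22321529648153/20506494640554 - 19711* sqrt(19)/13953442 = -1.09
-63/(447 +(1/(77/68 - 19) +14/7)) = -76545/545467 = -0.14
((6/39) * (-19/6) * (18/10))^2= 0.77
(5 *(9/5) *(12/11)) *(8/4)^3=78.55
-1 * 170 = -170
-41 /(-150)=41 /150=0.27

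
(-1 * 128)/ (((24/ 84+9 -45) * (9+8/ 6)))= 1344/ 3875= 0.35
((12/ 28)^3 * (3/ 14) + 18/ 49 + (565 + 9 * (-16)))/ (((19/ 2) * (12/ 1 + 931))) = 2023487/ 43018717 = 0.05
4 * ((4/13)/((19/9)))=0.58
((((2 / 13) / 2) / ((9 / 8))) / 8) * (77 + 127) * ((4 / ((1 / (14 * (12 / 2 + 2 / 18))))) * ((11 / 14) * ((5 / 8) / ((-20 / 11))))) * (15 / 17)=-33275 / 234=-142.20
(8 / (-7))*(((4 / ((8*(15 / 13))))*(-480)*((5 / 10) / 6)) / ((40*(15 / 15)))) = 52 / 105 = 0.50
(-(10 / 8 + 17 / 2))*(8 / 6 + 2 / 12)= -117 / 8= -14.62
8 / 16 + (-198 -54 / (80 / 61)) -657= -35827 / 40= -895.68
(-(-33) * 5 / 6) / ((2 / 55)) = 3025 / 4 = 756.25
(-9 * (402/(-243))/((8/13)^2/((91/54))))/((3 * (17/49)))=50489257/793152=63.66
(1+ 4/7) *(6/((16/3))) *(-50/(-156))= 825/1456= 0.57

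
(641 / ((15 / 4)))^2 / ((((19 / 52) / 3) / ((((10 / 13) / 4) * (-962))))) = -12648560704 / 285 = -44380914.75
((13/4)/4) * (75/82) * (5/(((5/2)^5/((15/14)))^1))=117/2870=0.04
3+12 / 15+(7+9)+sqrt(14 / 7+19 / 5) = sqrt(145) / 5+99 / 5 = 22.21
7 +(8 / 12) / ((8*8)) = 673 / 96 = 7.01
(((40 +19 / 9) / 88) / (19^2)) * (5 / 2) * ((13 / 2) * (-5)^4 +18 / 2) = 15430985 / 1143648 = 13.49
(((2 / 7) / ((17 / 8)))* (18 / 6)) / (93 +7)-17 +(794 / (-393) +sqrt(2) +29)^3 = 112526575* sqrt(2) / 51483 +3572444360477984 / 180577909575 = 22874.45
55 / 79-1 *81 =-6344 / 79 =-80.30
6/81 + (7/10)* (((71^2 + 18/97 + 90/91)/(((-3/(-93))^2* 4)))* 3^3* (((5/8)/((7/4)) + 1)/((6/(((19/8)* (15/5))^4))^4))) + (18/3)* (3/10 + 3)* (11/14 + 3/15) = 454065178816864819735584316272370296139901/429335358236633176473600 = 1057600242108644392.17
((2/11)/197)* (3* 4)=24/2167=0.01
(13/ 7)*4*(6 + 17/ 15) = 52.99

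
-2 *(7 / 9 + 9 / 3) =-68 / 9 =-7.56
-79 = -79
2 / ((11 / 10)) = 20 / 11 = 1.82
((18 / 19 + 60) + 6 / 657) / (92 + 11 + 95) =126820 / 411939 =0.31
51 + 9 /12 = 51.75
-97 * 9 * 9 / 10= -7857 / 10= -785.70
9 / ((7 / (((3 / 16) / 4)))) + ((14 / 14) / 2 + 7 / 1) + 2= 4283 / 448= 9.56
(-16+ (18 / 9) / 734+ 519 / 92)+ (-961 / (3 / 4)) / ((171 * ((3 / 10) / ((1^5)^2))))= -1836013361 / 51962796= -35.33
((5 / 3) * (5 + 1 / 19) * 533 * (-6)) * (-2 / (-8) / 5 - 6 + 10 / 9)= 7427888 / 57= 130313.82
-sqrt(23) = -4.80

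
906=906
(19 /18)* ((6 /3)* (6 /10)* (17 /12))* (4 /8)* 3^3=969 /40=24.22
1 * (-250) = -250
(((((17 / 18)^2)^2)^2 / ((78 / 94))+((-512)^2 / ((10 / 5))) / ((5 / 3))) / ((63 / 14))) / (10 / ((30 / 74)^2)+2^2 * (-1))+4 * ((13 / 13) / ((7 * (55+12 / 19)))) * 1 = 1250453592052863264397 / 4067131549183282944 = 307.45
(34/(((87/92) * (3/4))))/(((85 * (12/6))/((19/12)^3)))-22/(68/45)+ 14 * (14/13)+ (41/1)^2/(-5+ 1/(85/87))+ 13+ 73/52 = -41169840446/101230155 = -406.70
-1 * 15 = -15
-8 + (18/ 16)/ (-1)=-73/ 8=-9.12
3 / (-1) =-3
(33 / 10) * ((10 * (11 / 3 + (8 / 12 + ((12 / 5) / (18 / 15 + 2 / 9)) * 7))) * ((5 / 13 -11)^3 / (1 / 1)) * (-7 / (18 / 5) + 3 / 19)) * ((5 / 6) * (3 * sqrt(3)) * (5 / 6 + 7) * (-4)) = -1145627990375 * sqrt(3) / 12844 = -154491271.09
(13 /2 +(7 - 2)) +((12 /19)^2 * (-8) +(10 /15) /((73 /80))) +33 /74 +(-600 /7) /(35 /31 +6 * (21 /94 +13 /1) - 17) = 68461490318 /8415751491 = 8.13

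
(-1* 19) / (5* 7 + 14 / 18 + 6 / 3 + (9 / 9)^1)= -171 / 349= -0.49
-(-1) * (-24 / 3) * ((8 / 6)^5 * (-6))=16384 / 81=202.27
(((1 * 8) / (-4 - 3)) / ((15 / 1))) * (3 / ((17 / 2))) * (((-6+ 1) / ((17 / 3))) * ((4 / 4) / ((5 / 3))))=144 / 10115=0.01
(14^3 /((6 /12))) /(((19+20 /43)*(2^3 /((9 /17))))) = 29498 /1581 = 18.66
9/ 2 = 4.50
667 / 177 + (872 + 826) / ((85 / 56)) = 16887271 / 15045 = 1122.45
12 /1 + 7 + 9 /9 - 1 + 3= 22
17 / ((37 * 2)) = 0.23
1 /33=0.03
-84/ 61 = -1.38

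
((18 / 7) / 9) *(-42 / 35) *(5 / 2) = -6 / 7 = -0.86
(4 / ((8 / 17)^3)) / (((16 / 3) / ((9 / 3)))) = 44217 / 2048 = 21.59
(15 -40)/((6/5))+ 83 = 373/6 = 62.17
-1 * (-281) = 281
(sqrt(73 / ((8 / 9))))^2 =657 / 8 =82.12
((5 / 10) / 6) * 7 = 7 / 12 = 0.58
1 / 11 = 0.09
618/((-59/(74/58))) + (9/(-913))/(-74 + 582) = -10605357663/793568644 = -13.36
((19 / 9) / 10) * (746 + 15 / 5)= 14231 / 90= 158.12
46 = 46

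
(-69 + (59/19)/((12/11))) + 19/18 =-44527/684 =-65.10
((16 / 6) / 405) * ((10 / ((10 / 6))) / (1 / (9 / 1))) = 16 / 45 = 0.36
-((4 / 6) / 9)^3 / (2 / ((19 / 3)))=-76 / 59049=-0.00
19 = 19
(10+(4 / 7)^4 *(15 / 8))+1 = 11.20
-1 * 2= -2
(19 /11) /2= 19 /22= 0.86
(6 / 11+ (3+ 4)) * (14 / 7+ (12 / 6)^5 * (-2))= -5146 / 11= -467.82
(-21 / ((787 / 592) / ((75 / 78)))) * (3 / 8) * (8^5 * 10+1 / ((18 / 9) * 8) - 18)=-305512107075 / 163696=-1866338.26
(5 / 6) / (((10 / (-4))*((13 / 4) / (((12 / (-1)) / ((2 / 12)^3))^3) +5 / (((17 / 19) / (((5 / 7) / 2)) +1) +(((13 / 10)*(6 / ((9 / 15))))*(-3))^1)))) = 6524542255104 / 2757257629253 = 2.37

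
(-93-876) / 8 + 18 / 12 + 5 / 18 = -8593 / 72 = -119.35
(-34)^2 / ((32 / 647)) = 186983 / 8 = 23372.88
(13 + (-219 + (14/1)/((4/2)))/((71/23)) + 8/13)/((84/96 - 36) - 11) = 406568/340587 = 1.19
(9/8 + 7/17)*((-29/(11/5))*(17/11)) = -2755/88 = -31.31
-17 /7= -2.43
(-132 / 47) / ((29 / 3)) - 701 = -955859 / 1363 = -701.29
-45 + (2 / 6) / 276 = -37259 / 828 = -45.00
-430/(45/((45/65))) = -86/13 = -6.62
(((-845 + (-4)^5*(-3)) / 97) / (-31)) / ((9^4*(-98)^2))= -2227 / 189476614908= -0.00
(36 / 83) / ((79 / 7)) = 252 / 6557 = 0.04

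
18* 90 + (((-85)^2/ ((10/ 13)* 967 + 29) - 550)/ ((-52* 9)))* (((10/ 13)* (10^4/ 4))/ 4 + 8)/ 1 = 436400285/ 199758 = 2184.64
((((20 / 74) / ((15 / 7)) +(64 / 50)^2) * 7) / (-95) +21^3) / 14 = 8719274461 / 13181250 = 661.49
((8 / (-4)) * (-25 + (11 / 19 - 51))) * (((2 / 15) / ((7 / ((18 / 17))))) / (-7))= -34392 / 79135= -0.43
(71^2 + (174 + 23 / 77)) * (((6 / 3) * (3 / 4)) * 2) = 1204734 / 77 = 15645.90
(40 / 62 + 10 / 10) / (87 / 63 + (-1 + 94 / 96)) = 1.21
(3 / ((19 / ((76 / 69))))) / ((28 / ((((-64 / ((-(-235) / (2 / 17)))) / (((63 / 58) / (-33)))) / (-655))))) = -81664 / 8847147225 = -0.00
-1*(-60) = 60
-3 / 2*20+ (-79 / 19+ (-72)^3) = -7092361 / 19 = -373282.16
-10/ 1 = -10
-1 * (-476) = 476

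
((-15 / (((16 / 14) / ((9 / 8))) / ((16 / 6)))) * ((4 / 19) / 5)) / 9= -7 / 38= -0.18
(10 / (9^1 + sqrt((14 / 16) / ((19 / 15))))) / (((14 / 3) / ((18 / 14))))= 61560 / 199381 - 90 * sqrt(3990) / 199381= 0.28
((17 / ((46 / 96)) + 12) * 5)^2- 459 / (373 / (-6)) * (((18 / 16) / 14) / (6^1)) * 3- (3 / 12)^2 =622707288139 / 11049752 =56354.87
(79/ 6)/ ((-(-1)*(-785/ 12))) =-158/ 785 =-0.20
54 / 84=9 / 14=0.64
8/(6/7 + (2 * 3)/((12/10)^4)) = 12096/5671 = 2.13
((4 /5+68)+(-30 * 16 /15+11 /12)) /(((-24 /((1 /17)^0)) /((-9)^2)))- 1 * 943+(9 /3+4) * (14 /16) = -170267 /160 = -1064.17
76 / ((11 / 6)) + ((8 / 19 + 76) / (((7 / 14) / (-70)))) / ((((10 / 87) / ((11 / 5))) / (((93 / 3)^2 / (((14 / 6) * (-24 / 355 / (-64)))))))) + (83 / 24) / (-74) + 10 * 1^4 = -29635749794105827 / 371184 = -79841129450.91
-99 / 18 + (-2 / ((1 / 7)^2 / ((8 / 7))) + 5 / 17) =-3985 / 34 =-117.21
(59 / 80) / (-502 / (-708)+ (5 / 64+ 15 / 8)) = 41772 / 150785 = 0.28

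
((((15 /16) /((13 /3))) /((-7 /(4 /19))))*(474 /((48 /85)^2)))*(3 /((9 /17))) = -48515875 /885248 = -54.80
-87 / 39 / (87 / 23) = -23 / 39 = -0.59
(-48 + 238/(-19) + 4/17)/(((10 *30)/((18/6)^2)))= -29211/16150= -1.81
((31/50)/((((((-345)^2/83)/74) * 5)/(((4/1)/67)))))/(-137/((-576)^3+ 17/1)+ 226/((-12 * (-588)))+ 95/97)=2767111852072144864/7326156060181342290625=0.00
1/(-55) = -0.02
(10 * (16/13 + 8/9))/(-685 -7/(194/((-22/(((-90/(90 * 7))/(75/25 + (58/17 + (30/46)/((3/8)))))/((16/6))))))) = -94058960/3575610831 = -0.03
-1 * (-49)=49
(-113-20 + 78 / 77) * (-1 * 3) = 395.96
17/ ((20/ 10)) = 17/ 2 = 8.50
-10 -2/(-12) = -59/6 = -9.83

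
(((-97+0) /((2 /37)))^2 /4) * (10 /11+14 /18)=2151113807 /1584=1358026.39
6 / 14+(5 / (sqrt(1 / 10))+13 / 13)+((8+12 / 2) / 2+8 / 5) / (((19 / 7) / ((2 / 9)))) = 12764 / 5985+5 * sqrt(10) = 17.94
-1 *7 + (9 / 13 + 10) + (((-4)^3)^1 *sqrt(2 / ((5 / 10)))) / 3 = -1520 / 39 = -38.97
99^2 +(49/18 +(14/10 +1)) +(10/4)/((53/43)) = 23392439/2385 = 9808.15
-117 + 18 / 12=-231 / 2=-115.50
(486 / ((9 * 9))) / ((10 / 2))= 6 / 5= 1.20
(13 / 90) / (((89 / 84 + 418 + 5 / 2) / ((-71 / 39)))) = -994 / 1593495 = -0.00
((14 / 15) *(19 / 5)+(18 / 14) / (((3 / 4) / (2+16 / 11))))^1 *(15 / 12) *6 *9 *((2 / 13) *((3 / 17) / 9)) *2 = 328092 / 85085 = 3.86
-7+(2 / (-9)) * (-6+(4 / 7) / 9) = -3221 / 567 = -5.68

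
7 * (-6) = -42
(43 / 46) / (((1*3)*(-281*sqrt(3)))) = -43*sqrt(3) / 116334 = -0.00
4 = 4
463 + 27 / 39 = 6028 / 13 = 463.69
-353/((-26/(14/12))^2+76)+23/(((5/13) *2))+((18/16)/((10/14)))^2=71304267/2244800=31.76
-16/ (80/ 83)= -83/ 5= -16.60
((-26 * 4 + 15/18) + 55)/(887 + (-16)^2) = -289/6858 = -0.04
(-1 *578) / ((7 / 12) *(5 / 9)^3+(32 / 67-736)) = 338775048 / 431042815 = 0.79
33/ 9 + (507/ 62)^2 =813431/ 11532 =70.54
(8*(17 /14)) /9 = 68 /63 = 1.08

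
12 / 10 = 6 / 5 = 1.20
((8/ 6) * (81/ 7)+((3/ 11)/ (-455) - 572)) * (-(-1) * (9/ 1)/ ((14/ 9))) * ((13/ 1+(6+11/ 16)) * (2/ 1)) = -290104821/ 2288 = -126794.07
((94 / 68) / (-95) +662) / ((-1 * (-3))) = 2138213 / 9690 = 220.66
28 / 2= 14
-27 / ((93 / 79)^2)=-18723 / 961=-19.48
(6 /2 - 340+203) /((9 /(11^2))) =-16214 /9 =-1801.56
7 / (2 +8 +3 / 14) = 98 / 143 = 0.69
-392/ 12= -98/ 3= -32.67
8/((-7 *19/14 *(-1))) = 16/19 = 0.84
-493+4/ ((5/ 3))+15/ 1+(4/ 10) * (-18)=-2414/ 5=-482.80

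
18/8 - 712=-2839/4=-709.75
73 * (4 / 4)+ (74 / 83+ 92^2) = 708645 / 83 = 8537.89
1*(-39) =-39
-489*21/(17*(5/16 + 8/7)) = -7056/17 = -415.06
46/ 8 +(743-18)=2923/ 4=730.75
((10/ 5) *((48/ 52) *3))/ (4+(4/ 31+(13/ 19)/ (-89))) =419368/ 312065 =1.34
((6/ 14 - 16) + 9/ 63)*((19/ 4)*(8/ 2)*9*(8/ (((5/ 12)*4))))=-443232/ 35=-12663.77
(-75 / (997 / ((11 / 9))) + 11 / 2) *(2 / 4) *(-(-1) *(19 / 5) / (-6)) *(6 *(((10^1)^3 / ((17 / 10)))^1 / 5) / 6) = -1807850 / 8973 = -201.48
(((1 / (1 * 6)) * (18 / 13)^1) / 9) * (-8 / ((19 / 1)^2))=-8 / 14079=-0.00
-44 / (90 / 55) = -26.89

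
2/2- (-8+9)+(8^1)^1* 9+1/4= 289/4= 72.25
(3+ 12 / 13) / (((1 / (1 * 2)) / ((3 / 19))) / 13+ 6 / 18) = 34 / 5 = 6.80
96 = 96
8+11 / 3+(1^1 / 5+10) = 328 / 15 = 21.87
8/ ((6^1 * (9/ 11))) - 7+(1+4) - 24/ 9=-82/ 27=-3.04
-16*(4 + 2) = -96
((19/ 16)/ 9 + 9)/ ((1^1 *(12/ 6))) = 1315/ 288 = 4.57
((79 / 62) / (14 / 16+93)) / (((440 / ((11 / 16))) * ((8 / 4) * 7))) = 79 / 52149440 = 0.00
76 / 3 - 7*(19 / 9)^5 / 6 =-8357245 / 354294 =-23.59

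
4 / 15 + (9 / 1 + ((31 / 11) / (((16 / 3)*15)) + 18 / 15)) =5545 / 528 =10.50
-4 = -4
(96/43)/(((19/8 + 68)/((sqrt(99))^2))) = 76032/24209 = 3.14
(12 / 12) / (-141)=-1 / 141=-0.01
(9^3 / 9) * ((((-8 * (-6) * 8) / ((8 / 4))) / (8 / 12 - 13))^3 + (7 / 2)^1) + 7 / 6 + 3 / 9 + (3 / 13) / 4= -804174905493 / 2633956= -305310.68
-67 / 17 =-3.94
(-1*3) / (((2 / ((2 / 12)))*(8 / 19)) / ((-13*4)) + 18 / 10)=-1235 / 701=-1.76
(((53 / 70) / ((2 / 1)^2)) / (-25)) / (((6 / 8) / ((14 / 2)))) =-0.07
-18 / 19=-0.95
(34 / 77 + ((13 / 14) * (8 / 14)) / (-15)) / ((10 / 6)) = 3284 / 13475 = 0.24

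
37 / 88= 0.42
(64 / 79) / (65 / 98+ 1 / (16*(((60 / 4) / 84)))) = 62720 / 78447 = 0.80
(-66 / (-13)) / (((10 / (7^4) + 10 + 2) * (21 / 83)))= 313159 / 187343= 1.67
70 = 70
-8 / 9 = -0.89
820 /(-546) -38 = -10784 /273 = -39.50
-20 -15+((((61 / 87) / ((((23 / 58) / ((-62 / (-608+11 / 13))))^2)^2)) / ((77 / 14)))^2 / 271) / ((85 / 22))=-94156643012877160004146360414059891616464075521587 / 2690189800390985792684995080021070724293265023665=-35.00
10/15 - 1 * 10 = -28/3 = -9.33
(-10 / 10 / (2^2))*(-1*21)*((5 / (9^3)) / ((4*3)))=35 / 11664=0.00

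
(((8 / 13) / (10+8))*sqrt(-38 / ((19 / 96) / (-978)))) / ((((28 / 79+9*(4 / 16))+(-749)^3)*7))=-10112*sqrt(326) / 36248929042053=-0.00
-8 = -8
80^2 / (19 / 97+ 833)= 31040 / 4041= 7.68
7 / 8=0.88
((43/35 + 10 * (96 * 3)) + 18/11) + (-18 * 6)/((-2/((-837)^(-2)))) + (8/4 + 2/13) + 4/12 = 374705497748/129864735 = 2885.35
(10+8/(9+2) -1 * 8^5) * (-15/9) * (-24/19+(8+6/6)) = 88280850/209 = 422396.41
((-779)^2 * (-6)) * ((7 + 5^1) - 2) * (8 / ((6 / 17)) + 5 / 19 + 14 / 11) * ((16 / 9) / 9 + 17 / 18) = -896647501250 / 891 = -1006338385.24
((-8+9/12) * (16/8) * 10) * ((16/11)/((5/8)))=-3712/11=-337.45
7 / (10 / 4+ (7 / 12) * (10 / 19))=399 / 160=2.49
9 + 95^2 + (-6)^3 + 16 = 8834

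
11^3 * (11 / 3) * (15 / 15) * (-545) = -7979345 / 3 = -2659781.67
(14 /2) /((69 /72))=7.30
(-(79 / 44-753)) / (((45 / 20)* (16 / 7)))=231371 / 1584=146.07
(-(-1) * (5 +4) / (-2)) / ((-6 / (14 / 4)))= 21 / 8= 2.62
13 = 13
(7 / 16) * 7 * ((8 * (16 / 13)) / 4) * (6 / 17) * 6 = 3528 / 221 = 15.96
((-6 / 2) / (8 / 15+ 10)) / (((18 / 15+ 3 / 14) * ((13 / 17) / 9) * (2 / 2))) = -26775 / 11297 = -2.37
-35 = -35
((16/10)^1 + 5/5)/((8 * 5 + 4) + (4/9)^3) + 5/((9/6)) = 1635431/482100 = 3.39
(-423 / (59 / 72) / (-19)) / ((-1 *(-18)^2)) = -0.08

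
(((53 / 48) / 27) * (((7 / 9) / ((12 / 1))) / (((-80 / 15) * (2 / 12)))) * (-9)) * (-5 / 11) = -1855 / 152064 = -0.01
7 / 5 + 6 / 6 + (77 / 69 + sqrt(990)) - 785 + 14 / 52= -7007497 / 8970 + 3*sqrt(110)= -749.75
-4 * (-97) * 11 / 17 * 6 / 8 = 188.29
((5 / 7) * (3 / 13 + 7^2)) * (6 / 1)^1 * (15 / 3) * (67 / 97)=728.67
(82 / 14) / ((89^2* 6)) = 41 / 332682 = 0.00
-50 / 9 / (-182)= 25 / 819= 0.03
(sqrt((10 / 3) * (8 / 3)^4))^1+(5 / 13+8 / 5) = 14.97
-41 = -41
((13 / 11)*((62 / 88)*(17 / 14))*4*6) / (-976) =-20553 / 826672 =-0.02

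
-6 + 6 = 0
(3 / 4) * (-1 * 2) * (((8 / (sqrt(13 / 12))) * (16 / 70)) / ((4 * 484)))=-12 * sqrt(39) / 55055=-0.00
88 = 88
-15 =-15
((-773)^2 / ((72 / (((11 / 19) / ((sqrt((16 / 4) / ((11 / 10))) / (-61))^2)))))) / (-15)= -269032054489 / 820800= -327768.10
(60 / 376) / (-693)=-0.00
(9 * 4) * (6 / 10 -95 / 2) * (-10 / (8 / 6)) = 12663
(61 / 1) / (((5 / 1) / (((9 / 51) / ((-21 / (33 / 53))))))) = -2013 / 31535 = -0.06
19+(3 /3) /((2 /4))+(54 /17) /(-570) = 33906 /1615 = 20.99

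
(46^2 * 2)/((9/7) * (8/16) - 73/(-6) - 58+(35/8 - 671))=-710976/119585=-5.95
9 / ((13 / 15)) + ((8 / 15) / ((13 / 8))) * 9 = 867 / 65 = 13.34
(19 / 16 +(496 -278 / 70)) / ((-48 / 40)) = -92067 / 224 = -411.01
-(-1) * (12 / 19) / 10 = 6 / 95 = 0.06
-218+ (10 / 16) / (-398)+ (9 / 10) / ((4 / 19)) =-3402527 / 15920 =-213.73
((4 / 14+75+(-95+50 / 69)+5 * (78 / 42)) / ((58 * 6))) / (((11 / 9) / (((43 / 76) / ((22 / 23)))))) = -201541 / 14934304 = -0.01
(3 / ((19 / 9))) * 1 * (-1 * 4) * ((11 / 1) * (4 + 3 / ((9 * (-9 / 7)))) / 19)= -4444 / 361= -12.31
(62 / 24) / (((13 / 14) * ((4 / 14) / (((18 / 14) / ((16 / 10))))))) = 3255 / 416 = 7.82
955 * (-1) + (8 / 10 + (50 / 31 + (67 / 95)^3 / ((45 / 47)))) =-1138892273434 / 1196038125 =-952.22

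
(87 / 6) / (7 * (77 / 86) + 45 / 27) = 3741 / 2047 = 1.83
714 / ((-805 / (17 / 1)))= -1734 / 115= -15.08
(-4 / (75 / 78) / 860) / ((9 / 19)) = -494 / 48375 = -0.01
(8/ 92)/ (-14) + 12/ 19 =1913/ 3059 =0.63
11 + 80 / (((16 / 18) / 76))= 6851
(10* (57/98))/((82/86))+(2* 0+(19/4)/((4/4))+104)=114.85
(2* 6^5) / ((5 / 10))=31104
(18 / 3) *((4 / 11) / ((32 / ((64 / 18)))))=8 / 33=0.24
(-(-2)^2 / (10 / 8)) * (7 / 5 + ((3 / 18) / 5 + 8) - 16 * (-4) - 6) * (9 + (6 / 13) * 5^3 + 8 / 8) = -2848384 / 195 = -14607.10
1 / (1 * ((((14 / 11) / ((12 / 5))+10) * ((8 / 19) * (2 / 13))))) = 8151 / 5560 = 1.47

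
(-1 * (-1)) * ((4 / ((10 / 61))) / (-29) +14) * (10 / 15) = 1272 / 145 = 8.77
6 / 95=0.06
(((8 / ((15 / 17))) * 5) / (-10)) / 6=-34 / 45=-0.76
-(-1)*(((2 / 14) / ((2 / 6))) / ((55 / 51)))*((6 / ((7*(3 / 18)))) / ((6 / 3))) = 2754 / 2695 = 1.02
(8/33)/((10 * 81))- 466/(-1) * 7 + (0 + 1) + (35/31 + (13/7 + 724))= 11571778723/2900205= 3989.99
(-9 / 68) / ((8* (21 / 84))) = -9 / 136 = -0.07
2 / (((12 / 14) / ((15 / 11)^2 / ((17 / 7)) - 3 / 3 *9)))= -39522 / 2057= -19.21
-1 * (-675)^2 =-455625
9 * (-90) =-810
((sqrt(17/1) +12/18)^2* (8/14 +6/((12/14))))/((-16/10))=-41605/504 - 265* sqrt(17)/42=-108.56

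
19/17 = 1.12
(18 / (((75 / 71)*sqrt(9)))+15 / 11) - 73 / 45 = 5.42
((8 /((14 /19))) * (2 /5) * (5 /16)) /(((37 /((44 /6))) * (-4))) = -209 /3108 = -0.07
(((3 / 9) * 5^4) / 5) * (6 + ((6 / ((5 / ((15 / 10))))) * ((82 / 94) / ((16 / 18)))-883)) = -41135975 / 1128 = -36468.06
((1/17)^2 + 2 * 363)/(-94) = -209815/27166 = -7.72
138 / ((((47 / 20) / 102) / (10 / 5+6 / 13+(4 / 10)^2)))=47971008 / 3055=15702.46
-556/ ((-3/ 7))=3892/ 3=1297.33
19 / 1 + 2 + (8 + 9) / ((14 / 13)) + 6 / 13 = 6779 / 182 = 37.25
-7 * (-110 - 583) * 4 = 19404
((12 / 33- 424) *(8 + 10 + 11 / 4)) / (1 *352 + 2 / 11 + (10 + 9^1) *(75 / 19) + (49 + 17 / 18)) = -1740510 / 94471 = -18.42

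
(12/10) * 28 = 168/5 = 33.60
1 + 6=7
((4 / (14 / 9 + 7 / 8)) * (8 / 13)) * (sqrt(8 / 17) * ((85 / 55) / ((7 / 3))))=13824 * sqrt(34) / 175175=0.46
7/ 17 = 0.41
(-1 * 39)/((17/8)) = -312/17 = -18.35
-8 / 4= -2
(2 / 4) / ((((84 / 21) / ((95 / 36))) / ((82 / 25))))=1.08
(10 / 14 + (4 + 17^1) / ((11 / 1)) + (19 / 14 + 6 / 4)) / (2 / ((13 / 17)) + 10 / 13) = 2743 / 1694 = 1.62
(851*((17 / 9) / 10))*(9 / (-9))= -14467 / 90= -160.74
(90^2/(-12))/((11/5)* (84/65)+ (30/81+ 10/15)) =-5923125/34048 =-173.96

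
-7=-7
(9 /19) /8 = 9 /152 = 0.06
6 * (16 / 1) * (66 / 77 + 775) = 521376 / 7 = 74482.29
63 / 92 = 0.68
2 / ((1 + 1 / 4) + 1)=8 / 9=0.89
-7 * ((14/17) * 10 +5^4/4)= -78295/68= -1151.40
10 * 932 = 9320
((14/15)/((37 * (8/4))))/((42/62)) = 31/1665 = 0.02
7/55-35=-1918/55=-34.87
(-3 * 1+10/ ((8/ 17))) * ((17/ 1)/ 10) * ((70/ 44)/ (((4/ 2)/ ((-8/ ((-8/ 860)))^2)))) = 401556575/ 22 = 18252571.59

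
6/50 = 3/25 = 0.12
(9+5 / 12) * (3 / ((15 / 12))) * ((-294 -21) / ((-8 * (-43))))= -7119 / 344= -20.69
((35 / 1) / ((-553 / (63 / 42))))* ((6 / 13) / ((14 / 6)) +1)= -1635 / 14378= -0.11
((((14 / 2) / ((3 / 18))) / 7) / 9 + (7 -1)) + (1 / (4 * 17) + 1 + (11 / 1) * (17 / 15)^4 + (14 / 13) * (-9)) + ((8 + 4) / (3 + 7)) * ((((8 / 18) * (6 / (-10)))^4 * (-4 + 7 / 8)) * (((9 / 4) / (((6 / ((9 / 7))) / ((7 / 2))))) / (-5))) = 144490049 / 8950500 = 16.14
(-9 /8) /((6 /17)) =-51 /16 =-3.19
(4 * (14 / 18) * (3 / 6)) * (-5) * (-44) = 3080 / 9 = 342.22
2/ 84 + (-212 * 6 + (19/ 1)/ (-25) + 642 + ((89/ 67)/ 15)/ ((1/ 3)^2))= -44316221/ 70350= -629.94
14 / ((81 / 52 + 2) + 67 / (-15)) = -10920 / 709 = -15.40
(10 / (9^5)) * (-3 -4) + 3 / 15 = 58699 / 295245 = 0.20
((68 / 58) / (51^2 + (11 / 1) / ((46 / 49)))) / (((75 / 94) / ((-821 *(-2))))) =241400272 / 261402375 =0.92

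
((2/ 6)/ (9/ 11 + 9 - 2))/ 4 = 11/ 1032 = 0.01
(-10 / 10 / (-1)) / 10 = 1 / 10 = 0.10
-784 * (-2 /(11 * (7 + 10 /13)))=20384 /1111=18.35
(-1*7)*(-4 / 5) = 28 / 5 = 5.60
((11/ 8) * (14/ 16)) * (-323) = -388.61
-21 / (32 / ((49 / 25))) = -1.29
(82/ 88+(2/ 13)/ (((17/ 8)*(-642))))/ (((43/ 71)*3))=206484259/ 402661116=0.51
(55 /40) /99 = 1 /72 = 0.01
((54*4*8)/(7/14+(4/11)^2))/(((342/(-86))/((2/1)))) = -1331968/969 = -1374.58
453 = 453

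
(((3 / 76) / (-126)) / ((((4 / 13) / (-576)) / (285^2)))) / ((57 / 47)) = 274950 / 7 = 39278.57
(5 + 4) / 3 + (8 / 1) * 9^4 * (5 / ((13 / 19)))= 4986399 / 13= 383569.15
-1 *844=-844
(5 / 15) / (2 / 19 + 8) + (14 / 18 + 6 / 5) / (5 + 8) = 17411 / 90090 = 0.19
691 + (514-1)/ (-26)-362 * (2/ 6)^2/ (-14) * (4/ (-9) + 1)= 9919381/ 14742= 672.87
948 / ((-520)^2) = 237 / 67600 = 0.00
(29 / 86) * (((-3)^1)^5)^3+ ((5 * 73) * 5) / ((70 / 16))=-2912577001 / 602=-4838167.78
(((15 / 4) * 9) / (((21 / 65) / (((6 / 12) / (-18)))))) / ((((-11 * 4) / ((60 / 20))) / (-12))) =-2925 / 1232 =-2.37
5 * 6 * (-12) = -360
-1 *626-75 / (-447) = -93249 / 149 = -625.83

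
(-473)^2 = 223729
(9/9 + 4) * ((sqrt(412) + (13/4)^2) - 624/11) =-40625/176 + 10 * sqrt(103) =-129.33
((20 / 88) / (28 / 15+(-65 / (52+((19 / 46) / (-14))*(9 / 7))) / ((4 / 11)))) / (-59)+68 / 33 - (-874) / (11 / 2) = 63004114883 / 391397622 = 160.97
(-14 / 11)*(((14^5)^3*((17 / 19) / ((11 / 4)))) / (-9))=148100826971037237248 / 20691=7157741383743523.14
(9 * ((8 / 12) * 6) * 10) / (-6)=-60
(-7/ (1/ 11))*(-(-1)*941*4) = -289828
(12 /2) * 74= 444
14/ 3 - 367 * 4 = -4390/ 3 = -1463.33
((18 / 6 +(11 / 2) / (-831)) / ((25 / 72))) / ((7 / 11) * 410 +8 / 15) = 197010 / 5974613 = 0.03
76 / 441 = 0.17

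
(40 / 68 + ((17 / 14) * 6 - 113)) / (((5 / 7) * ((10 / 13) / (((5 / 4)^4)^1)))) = -2032875 / 4352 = -467.11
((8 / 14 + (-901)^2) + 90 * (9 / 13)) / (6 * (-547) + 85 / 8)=-591036904 / 2381561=-248.17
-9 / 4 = -2.25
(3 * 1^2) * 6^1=18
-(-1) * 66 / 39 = 22 / 13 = 1.69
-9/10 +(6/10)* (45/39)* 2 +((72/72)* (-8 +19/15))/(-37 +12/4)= 2263/3315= 0.68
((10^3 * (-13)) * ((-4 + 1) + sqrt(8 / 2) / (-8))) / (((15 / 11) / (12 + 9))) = 650650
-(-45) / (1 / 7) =315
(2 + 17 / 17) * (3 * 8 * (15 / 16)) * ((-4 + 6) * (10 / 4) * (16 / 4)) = 1350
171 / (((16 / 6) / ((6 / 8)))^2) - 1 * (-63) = 78363 / 1024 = 76.53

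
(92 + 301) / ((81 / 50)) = 6550 / 27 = 242.59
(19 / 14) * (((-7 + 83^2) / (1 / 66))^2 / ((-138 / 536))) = -175087181747808 / 161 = -1087498023278.31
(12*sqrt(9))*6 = 216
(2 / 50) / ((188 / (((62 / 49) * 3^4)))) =2511 / 115150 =0.02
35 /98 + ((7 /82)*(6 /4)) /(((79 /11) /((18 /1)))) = 15374 /22673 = 0.68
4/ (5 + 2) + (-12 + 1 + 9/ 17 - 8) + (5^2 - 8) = -107/ 119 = -0.90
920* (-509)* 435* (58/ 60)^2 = -571044046/ 3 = -190348015.33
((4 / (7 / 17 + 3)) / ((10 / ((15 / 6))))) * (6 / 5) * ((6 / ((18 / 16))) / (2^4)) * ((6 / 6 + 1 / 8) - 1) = 17 / 1160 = 0.01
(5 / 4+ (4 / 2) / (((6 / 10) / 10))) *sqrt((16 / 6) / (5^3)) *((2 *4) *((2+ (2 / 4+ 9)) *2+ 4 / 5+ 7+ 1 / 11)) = 564068 *sqrt(30) / 2475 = 1248.29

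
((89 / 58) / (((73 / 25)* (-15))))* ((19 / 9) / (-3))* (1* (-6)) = -8455 / 57159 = -0.15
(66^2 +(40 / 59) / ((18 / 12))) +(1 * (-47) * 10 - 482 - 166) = 3238.45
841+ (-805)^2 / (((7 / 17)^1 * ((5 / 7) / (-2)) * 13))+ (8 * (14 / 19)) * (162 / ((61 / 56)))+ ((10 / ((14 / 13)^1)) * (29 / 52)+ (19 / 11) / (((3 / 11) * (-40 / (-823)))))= -4266606178637 / 12656280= -337113.76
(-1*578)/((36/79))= -22831/18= -1268.39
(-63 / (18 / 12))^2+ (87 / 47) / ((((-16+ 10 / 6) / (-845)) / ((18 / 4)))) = 9114993 / 4042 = 2255.07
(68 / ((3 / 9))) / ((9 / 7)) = 476 / 3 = 158.67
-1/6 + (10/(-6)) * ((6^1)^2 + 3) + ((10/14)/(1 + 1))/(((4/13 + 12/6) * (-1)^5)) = -1829/28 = -65.32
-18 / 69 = -6 / 23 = -0.26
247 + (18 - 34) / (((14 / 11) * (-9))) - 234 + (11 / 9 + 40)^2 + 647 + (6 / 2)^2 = 1343602 / 567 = 2369.67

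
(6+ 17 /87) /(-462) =-7 /522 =-0.01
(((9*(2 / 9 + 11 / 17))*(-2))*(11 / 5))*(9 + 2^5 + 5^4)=-1948716 / 85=-22926.07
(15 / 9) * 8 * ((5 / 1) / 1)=66.67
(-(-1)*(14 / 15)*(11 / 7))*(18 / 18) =22 / 15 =1.47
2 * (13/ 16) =13/ 8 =1.62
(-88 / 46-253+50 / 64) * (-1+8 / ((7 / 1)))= -187041 / 5152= -36.30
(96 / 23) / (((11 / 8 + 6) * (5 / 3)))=2304 / 6785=0.34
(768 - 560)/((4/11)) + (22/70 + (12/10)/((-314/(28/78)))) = 40883173/71435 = 572.31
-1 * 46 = -46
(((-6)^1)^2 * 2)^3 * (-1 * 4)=-1492992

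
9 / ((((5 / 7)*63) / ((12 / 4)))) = 3 / 5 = 0.60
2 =2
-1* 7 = -7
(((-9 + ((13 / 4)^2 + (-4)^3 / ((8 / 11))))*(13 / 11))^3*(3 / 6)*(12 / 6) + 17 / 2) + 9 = -5811516398659 / 5451776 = -1065985.91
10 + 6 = 16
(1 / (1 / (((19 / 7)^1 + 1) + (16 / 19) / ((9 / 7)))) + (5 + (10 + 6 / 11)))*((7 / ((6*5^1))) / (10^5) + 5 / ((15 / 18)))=4719907835519 / 39501000000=119.49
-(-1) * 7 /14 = 0.50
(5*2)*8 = 80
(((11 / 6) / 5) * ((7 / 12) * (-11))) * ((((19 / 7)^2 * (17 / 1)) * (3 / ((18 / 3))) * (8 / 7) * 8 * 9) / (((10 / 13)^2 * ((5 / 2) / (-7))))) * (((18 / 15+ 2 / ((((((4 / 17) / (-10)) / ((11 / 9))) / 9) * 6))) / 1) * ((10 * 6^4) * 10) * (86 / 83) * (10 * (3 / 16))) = -32443375106924496 / 14525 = -2233623071044.72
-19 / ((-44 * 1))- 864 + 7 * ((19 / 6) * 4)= -774.90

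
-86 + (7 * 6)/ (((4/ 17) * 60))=-83.02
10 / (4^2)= 5 / 8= 0.62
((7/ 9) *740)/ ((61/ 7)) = 36260/ 549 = 66.05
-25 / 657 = -0.04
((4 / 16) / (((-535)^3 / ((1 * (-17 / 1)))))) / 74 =17 / 45326591000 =0.00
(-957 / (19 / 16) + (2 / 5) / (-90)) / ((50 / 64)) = -110247008 / 106875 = -1031.55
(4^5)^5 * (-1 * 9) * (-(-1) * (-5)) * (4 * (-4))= -810647932926689280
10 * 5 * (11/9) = 550/9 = 61.11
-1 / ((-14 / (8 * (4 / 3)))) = 16 / 21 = 0.76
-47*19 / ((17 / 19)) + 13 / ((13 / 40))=-16287 / 17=-958.06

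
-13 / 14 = -0.93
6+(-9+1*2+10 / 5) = 1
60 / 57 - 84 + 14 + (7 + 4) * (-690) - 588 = -156692 / 19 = -8246.95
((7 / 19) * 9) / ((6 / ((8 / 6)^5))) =3584 / 1539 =2.33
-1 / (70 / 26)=-13 / 35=-0.37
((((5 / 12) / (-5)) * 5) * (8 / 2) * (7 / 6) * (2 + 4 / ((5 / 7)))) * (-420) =18620 / 3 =6206.67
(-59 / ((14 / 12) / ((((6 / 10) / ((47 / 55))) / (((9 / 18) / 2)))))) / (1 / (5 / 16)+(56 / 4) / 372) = -43457040 / 990619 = -43.87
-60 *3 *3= -540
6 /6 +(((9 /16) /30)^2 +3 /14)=217663 /179200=1.21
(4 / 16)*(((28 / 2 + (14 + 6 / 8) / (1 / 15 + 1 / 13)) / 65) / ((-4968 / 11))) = -143803 / 144668160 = -0.00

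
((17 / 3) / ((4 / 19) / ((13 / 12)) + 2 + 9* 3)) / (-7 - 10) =-247 / 21633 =-0.01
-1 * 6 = -6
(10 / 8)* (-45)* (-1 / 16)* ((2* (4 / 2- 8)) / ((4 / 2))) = -675 / 32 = -21.09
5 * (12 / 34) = 30 / 17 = 1.76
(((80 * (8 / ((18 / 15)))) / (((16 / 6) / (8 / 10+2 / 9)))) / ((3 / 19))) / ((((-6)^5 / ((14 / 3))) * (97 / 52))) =-795340 / 1909251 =-0.42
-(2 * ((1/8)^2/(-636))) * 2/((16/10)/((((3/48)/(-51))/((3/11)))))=-55/199286784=-0.00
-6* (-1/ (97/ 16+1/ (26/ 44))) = 1248/ 1613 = 0.77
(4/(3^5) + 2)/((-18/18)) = -490/243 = -2.02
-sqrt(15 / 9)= -sqrt(15) / 3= -1.29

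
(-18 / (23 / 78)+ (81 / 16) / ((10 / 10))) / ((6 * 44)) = -6867 / 32384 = -0.21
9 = 9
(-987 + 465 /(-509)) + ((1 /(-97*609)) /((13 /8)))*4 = -386161635040 /390886041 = -987.91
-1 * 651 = -651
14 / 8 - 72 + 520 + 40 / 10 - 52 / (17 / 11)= 28567 / 68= 420.10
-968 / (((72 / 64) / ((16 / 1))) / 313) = -38781952 / 9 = -4309105.78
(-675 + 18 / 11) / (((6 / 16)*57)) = -6584 / 209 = -31.50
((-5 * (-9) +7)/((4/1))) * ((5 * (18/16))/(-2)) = -585/16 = -36.56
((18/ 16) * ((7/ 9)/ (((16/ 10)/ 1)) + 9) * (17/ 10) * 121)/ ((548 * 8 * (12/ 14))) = 9834517/ 16834560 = 0.58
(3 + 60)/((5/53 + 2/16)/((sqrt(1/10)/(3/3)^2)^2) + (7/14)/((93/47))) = 1242108/48227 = 25.76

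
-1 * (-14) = 14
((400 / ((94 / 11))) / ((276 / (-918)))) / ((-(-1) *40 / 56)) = -235620 / 1081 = -217.96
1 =1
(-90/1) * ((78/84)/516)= -195/1204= -0.16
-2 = -2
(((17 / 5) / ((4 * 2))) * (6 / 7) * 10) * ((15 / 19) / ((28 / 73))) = 55845 / 7448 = 7.50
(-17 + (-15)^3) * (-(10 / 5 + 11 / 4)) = 16112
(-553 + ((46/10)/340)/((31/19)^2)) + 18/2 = -888724497/1633700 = -543.99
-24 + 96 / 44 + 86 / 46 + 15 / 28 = -137521 / 7084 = -19.41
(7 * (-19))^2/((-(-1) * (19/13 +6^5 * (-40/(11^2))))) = -27824797/4041221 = -6.89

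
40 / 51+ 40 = 2080 / 51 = 40.78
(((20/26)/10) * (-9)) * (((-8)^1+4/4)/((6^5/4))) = 7/2808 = 0.00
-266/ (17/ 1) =-266/ 17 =-15.65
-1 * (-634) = 634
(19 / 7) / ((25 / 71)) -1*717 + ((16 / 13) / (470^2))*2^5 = -3564525446 / 5025475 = -709.29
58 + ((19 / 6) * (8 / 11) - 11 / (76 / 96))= 29098 / 627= 46.41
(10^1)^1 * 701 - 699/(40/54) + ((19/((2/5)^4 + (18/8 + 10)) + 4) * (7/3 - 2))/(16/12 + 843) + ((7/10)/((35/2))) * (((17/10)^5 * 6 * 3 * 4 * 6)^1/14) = 258634491948383267/42511457734375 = 6083.88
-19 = -19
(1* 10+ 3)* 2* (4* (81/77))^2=2729376/5929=460.34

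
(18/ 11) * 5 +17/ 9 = 997/ 99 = 10.07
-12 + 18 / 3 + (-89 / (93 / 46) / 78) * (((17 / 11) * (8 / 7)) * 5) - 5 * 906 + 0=-1268201504 / 279279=-4540.98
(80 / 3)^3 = 512000 / 27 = 18962.96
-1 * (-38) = 38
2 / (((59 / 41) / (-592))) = -48544 / 59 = -822.78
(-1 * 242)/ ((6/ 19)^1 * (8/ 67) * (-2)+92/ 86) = -243.37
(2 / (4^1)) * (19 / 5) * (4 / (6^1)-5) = -247 / 30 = -8.23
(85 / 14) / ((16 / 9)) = 765 / 224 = 3.42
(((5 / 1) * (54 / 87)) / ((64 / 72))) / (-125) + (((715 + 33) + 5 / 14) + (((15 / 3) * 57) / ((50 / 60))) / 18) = 15576783 / 20300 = 767.33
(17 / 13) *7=119 / 13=9.15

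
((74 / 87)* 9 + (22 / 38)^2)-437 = -429.01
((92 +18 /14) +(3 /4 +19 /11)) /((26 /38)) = 560405 /4004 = 139.96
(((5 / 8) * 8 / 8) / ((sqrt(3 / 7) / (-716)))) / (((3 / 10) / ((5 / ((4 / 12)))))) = -34178.38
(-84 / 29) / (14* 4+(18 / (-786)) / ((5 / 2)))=-27510 / 531773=-0.05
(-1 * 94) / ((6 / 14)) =-658 / 3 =-219.33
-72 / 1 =-72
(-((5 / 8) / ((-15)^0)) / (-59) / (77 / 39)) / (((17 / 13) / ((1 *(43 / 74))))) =109005 / 45720752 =0.00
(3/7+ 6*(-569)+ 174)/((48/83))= -627397/112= -5601.76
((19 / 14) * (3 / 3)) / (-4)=-0.34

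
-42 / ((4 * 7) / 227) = -681 / 2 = -340.50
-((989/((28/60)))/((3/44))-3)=-217559/7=-31079.86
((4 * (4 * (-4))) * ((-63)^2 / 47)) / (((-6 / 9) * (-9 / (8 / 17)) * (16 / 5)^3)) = -165375 / 12784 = -12.94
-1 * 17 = -17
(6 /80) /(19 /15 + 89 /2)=9 /5492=0.00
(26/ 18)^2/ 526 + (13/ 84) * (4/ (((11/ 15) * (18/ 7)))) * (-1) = -75998/ 234333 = -0.32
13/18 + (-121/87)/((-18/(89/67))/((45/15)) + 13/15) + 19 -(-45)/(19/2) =109139245/4393674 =24.84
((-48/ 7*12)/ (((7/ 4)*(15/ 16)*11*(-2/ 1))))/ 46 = 3072/ 61985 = 0.05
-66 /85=-0.78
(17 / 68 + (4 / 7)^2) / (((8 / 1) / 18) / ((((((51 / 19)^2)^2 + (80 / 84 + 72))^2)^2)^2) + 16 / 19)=399213594549538259221930001315673799983159445994749834871888299669499747 / 583108445508780620448165773005423019293483623234765250370563918102674160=0.68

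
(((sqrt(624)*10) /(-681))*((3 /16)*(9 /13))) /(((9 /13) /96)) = -240*sqrt(39) /227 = -6.60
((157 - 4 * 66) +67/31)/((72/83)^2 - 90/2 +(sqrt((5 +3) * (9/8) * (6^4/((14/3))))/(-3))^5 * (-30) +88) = 113419791257022250/36761893768475549515372234943 - 15423327890349462720000 * sqrt(42)/36761893768475549515372234943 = -0.00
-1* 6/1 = -6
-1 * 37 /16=-37 /16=-2.31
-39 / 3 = -13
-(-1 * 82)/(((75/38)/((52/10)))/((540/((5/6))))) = 17499456/125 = 139995.65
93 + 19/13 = 94.46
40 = 40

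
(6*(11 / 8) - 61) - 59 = -447 / 4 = -111.75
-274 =-274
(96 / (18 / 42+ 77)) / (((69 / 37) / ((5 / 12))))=5180 / 18699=0.28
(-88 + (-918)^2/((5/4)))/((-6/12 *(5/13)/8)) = -701054848/25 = -28042193.92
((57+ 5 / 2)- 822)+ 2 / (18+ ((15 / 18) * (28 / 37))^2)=-172817333 / 226678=-762.39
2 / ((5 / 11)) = 22 / 5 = 4.40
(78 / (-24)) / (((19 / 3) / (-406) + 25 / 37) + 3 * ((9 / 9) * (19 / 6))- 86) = 292929 / 6835604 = 0.04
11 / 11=1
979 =979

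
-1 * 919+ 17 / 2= -1821 / 2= -910.50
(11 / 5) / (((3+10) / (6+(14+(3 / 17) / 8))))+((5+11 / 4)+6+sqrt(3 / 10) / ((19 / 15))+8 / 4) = 3 * sqrt(30) / 38+169183 / 8840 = 19.57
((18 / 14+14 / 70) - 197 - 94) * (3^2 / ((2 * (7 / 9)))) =-820773 / 490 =-1675.05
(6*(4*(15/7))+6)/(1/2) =804/7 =114.86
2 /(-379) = -2 /379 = -0.01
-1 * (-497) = 497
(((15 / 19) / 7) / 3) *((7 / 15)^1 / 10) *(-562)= -0.99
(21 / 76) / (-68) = -21 / 5168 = -0.00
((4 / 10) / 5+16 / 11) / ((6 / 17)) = 3587 / 825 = 4.35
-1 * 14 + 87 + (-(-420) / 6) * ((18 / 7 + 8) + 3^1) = 1023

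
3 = 3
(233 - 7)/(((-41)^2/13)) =2938/1681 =1.75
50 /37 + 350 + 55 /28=366035 /1036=353.32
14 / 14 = 1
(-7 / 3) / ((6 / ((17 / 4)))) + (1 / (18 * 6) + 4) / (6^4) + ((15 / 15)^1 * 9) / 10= -524659 / 699840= -0.75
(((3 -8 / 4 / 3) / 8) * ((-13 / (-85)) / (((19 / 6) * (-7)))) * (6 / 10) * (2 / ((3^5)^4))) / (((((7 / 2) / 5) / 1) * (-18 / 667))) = 8671 / 236508585919830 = 0.00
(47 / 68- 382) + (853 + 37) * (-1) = -86449 / 68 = -1271.31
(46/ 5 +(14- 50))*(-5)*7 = 938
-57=-57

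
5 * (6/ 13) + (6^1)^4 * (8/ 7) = 134994/ 91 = 1483.45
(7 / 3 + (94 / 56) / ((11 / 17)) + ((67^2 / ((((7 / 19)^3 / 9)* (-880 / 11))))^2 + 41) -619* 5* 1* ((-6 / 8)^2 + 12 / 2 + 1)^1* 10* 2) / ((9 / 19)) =47926481395252710587 / 223627219200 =214314167.87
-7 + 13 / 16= -99 / 16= -6.19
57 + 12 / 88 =1257 / 22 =57.14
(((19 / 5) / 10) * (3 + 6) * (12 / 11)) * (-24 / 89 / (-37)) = 24624 / 905575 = 0.03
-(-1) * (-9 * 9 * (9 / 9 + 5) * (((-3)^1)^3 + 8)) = 9234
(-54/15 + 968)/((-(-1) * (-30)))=-2411/75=-32.15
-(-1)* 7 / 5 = 7 / 5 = 1.40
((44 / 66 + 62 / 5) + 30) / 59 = 646 / 885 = 0.73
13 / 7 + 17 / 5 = 184 / 35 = 5.26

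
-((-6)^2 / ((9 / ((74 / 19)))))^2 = -87616 / 361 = -242.70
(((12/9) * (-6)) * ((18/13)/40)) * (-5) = 18/13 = 1.38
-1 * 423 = -423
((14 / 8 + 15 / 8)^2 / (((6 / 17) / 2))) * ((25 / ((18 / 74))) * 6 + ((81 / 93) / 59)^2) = 88479815834989 / 1926858816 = 45919.20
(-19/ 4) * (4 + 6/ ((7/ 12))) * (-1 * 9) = 4275/ 7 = 610.71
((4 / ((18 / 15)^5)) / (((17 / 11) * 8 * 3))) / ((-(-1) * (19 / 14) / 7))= 1684375 / 7534944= 0.22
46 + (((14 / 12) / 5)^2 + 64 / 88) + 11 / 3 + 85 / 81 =4588451 / 89100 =51.50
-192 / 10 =-96 / 5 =-19.20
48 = 48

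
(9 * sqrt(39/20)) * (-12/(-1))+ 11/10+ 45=461/10+ 54 * sqrt(195)/5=196.91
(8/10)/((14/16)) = 32/35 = 0.91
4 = 4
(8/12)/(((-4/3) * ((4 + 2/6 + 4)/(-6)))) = 9/25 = 0.36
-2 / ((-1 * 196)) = 0.01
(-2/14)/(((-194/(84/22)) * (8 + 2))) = 3/10670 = 0.00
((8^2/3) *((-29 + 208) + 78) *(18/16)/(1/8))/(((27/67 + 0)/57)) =20938304/3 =6979434.67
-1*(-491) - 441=50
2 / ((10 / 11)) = 11 / 5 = 2.20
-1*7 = -7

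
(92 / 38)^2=2116 / 361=5.86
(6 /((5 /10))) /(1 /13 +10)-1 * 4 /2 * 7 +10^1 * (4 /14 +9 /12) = -4497 /1834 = -2.45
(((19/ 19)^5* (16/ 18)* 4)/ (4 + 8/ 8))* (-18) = -64/ 5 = -12.80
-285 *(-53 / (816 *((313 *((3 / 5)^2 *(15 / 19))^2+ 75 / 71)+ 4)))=0.61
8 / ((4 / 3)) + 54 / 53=372 / 53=7.02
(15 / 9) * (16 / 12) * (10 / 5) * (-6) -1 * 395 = -1265 / 3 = -421.67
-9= -9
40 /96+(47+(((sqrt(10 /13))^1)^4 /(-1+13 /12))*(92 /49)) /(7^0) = 6036689 /99372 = 60.75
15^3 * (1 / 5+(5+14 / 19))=380700 / 19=20036.84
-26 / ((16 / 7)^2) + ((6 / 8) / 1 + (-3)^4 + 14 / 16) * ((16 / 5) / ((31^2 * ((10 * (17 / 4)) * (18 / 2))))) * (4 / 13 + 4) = -30420554633 / 6116572800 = -4.97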